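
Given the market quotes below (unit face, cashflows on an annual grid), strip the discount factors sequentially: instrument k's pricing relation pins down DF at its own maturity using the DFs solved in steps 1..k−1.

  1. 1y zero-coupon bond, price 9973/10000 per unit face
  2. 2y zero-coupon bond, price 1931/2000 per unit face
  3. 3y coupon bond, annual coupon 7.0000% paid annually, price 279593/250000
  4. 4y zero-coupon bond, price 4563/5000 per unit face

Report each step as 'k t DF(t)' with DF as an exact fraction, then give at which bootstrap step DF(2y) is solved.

step 1 [1y] zero: DF = P = 9973/10000 ≈ 0.997300
step 2 [2y] zero: DF = P = 1931/2000 ≈ 0.965500
step 3 [3y] bond c/1=7/100: DF=(279593/250000 − 7/100·(0.997300+0.965500))/(1+7/100) = 573/625 ≈ 0.916800
step 4 [4y] zero: DF = P = 4563/5000 ≈ 0.912600

1 1 9973/10000
2 2 1931/2000
3 3 573/625
4 4 4563/5000
DF(2y) is solved at step 2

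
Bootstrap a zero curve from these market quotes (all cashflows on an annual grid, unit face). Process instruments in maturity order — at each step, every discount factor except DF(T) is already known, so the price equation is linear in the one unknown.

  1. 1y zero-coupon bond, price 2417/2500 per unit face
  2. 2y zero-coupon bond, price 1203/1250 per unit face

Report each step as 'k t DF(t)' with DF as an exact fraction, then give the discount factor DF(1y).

step 1 [1y] zero: DF = P = 2417/2500 ≈ 0.966800
step 2 [2y] zero: DF = P = 1203/1250 ≈ 0.962400

1 1 2417/2500
2 2 1203/1250
DF(1y) = 2417/2500 ≈ 0.966800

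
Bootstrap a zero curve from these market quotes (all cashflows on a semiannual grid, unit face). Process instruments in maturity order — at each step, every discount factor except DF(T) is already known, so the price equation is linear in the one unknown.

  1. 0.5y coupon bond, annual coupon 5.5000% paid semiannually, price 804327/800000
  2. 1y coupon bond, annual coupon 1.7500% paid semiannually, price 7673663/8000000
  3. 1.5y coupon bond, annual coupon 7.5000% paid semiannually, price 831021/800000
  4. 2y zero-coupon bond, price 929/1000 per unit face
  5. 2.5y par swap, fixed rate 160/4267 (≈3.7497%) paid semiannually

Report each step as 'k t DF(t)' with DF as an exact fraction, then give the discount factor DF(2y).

1 1/2 1957/2000
2 1 589/625
3 3/2 4659/5000
4 2 929/1000
5 5/2 114/125
DF(2y) = 929/1000 ≈ 0.929000

step 1 [0.5y] bond c/2=11/400: DF=(804327/800000 − 11/400·(0))/(1+11/400) = 1957/2000 ≈ 0.978500
step 2 [1y] bond c/2=7/800: DF=(7673663/8000000 − 7/800·(0.978500))/(1+7/800) = 589/625 ≈ 0.942400
step 3 [1.5y] bond c/2=3/80: DF=(831021/800000 − 3/80·(0.978500+0.942400))/(1+3/80) = 4659/5000 ≈ 0.931800
step 4 [2y] zero: DF = P = 929/1000 ≈ 0.929000
step 5 [2.5y] swap r/2=80/4267: DF=(1 − 80/4267·(0.978500+0.942400+0.931800+0.929000))/(1+80/4267) = 114/125 ≈ 0.912000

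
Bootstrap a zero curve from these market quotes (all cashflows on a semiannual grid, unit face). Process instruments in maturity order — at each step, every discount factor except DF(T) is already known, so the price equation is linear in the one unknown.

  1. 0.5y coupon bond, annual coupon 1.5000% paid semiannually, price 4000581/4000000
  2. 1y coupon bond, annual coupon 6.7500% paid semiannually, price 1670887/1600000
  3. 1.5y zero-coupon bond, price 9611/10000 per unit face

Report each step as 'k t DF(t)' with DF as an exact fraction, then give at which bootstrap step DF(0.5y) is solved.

1 1/2 9927/10000
2 1 4889/5000
3 3/2 9611/10000
DF(0.5y) is solved at step 1

step 1 [0.5y] bond c/2=3/400: DF=(4000581/4000000 − 3/400·(0))/(1+3/400) = 9927/10000 ≈ 0.992700
step 2 [1y] bond c/2=27/800: DF=(1670887/1600000 − 27/800·(0.992700))/(1+27/800) = 4889/5000 ≈ 0.977800
step 3 [1.5y] zero: DF = P = 9611/10000 ≈ 0.961100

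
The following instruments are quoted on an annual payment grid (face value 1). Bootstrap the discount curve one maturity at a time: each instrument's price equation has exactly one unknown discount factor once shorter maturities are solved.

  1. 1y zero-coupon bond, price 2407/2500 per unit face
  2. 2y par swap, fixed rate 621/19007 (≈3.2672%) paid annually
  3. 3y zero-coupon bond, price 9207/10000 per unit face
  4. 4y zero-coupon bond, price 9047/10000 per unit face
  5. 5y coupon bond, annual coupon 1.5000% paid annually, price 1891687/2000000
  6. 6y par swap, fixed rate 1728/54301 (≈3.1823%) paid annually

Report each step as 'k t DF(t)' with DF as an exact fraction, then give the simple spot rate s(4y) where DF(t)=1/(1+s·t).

step 1 [1y] zero: DF = P = 2407/2500 ≈ 0.962800
step 2 [2y] swap r/1=621/19007: DF=(1 − 621/19007·(0.962800))/(1+621/19007) = 9379/10000 ≈ 0.937900
step 3 [3y] zero: DF = P = 9207/10000 ≈ 0.920700
step 4 [4y] zero: DF = P = 9047/10000 ≈ 0.904700
step 5 [5y] bond c/1=3/200: DF=(1891687/2000000 − 3/200·(0.962800+0.937900+0.920700+0.904700))/(1+3/200) = 548/625 ≈ 0.876800
step 6 [6y] swap r/1=1728/54301: DF=(1 − 1728/54301·(0.962800+0.937900+0.920700+0.904700+0.876800))/(1+1728/54301) = 517/625 ≈ 0.827200

1 1 2407/2500
2 2 9379/10000
3 3 9207/10000
4 4 9047/10000
5 5 548/625
6 6 517/625
s(4y) = (1/(9047/10000) − 1)/(4) = 953/36188 ≈ 2.6335%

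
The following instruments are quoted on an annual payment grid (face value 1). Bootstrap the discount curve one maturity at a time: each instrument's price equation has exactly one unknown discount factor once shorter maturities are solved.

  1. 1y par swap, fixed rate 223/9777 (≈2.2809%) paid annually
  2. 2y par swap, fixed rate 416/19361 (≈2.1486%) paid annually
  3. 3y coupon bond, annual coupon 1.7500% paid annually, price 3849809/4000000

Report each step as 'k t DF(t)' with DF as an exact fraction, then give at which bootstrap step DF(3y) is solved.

1 1 9777/10000
2 2 599/625
3 3 4563/5000
DF(3y) is solved at step 3

step 1 [1y] swap r/1=223/9777: DF=(1 − 223/9777·(0))/(1+223/9777) = 9777/10000 ≈ 0.977700
step 2 [2y] swap r/1=416/19361: DF=(1 − 416/19361·(0.977700))/(1+416/19361) = 599/625 ≈ 0.958400
step 3 [3y] bond c/1=7/400: DF=(3849809/4000000 − 7/400·(0.977700+0.958400))/(1+7/400) = 4563/5000 ≈ 0.912600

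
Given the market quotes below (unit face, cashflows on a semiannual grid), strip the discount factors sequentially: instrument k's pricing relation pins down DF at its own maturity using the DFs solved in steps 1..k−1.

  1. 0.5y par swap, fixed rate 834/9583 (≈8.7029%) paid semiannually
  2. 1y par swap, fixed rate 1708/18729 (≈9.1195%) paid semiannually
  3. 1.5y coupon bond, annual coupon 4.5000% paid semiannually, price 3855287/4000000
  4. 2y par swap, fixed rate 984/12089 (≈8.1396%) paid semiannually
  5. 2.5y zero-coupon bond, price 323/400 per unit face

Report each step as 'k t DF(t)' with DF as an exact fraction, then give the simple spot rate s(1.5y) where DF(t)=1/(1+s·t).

1 1/2 9583/10000
2 1 4573/5000
3 3/2 4507/5000
4 2 2131/2500
5 5/2 323/400
s(1.5y) = (1/(4507/5000) − 1)/(3/2) = 986/13521 ≈ 7.2924%

step 1 [0.5y] swap r/2=417/9583: DF=(1 − 417/9583·(0))/(1+417/9583) = 9583/10000 ≈ 0.958300
step 2 [1y] swap r/2=854/18729: DF=(1 − 854/18729·(0.958300))/(1+854/18729) = 4573/5000 ≈ 0.914600
step 3 [1.5y] bond c/2=9/400: DF=(3855287/4000000 − 9/400·(0.958300+0.914600))/(1+9/400) = 4507/5000 ≈ 0.901400
step 4 [2y] swap r/2=492/12089: DF=(1 − 492/12089·(0.958300+0.914600+0.901400))/(1+492/12089) = 2131/2500 ≈ 0.852400
step 5 [2.5y] zero: DF = P = 323/400 ≈ 0.807500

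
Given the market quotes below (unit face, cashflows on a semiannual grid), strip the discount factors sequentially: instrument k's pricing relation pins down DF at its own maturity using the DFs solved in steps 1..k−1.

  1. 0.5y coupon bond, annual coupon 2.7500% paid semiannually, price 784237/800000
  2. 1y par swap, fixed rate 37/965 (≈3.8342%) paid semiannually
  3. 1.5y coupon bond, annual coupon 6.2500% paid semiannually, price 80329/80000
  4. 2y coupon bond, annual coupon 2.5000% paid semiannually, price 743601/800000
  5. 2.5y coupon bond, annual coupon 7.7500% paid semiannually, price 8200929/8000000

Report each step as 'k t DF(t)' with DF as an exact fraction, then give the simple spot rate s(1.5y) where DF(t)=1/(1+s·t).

step 1 [0.5y] bond c/2=11/800: DF=(784237/800000 − 11/800·(0))/(1+11/800) = 967/1000 ≈ 0.967000
step 2 [1y] swap r/2=37/1930: DF=(1 − 37/1930·(0.967000))/(1+37/1930) = 963/1000 ≈ 0.963000
step 3 [1.5y] bond c/2=1/32: DF=(80329/80000 − 1/32·(0.967000+0.963000))/(1+1/32) = 572/625 ≈ 0.915200
step 4 [2y] bond c/2=1/80: DF=(743601/800000 − 1/80·(0.967000+0.963000+0.915200))/(1+1/80) = 8829/10000 ≈ 0.882900
step 5 [2.5y] bond c/2=31/800: DF=(8200929/8000000 − 31/800·(0.967000+0.963000+0.915200+0.882900))/(1+31/800) = 4239/5000 ≈ 0.847800

1 1/2 967/1000
2 1 963/1000
3 3/2 572/625
4 2 8829/10000
5 5/2 4239/5000
s(1.5y) = (1/(572/625) − 1)/(3/2) = 53/858 ≈ 6.1772%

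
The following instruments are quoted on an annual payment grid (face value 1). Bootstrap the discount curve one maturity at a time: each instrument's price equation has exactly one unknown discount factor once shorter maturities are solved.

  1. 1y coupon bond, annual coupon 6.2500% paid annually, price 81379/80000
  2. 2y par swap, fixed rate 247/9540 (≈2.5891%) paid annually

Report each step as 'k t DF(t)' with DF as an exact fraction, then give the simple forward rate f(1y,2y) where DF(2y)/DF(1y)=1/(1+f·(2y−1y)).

1 1 4787/5000
2 2 4753/5000
f(1y,2y) = ((4787/5000)/(4753/5000) − 1)/(1) = 34/4753 ≈ 0.7153%

step 1 [1y] bond c/1=1/16: DF=(81379/80000 − 1/16·(0))/(1+1/16) = 4787/5000 ≈ 0.957400
step 2 [2y] swap r/1=247/9540: DF=(1 − 247/9540·(0.957400))/(1+247/9540) = 4753/5000 ≈ 0.950600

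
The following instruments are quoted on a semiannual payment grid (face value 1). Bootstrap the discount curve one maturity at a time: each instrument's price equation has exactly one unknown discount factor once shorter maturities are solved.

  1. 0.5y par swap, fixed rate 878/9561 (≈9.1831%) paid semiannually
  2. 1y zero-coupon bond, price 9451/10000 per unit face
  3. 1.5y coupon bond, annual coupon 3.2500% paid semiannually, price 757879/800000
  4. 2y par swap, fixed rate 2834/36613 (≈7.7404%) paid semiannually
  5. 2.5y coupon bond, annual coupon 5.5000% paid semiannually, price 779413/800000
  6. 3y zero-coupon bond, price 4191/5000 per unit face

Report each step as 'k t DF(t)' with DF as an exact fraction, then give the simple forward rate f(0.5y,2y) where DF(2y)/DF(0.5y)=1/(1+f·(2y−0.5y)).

step 1 [0.5y] swap r/2=439/9561: DF=(1 − 439/9561·(0))/(1+439/9561) = 9561/10000 ≈ 0.956100
step 2 [1y] zero: DF = P = 9451/10000 ≈ 0.945100
step 3 [1.5y] bond c/2=13/800: DF=(757879/800000 − 13/800·(0.956100+0.945100))/(1+13/800) = 4509/5000 ≈ 0.901800
step 4 [2y] swap r/2=1417/36613: DF=(1 − 1417/36613·(0.956100+0.945100+0.901800))/(1+1417/36613) = 8583/10000 ≈ 0.858300
step 5 [2.5y] bond c/2=11/400: DF=(779413/800000 − 11/400·(0.956100+0.945100+0.901800+0.858300))/(1+11/400) = 4251/5000 ≈ 0.850200
step 6 [3y] zero: DF = P = 4191/5000 ≈ 0.838200

1 1/2 9561/10000
2 1 9451/10000
3 3/2 4509/5000
4 2 8583/10000
5 5/2 4251/5000
6 3 4191/5000
f(0.5y,2y) = ((9561/10000)/(8583/10000) − 1)/(3/2) = 652/8583 ≈ 7.5964%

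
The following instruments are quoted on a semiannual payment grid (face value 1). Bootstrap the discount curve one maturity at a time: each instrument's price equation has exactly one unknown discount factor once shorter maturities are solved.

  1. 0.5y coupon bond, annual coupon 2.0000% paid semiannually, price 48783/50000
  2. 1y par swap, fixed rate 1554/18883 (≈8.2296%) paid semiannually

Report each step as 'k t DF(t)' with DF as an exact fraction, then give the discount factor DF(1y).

1 1/2 483/500
2 1 9223/10000
DF(1y) = 9223/10000 ≈ 0.922300

step 1 [0.5y] bond c/2=1/100: DF=(48783/50000 − 1/100·(0))/(1+1/100) = 483/500 ≈ 0.966000
step 2 [1y] swap r/2=777/18883: DF=(1 − 777/18883·(0.966000))/(1+777/18883) = 9223/10000 ≈ 0.922300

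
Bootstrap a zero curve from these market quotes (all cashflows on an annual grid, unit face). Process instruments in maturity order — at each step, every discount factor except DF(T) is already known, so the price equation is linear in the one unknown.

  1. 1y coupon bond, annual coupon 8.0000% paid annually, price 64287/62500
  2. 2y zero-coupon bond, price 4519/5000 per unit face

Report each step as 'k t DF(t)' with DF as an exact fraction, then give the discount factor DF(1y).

step 1 [1y] bond c/1=2/25: DF=(64287/62500 − 2/25·(0))/(1+2/25) = 2381/2500 ≈ 0.952400
step 2 [2y] zero: DF = P = 4519/5000 ≈ 0.903800

1 1 2381/2500
2 2 4519/5000
DF(1y) = 2381/2500 ≈ 0.952400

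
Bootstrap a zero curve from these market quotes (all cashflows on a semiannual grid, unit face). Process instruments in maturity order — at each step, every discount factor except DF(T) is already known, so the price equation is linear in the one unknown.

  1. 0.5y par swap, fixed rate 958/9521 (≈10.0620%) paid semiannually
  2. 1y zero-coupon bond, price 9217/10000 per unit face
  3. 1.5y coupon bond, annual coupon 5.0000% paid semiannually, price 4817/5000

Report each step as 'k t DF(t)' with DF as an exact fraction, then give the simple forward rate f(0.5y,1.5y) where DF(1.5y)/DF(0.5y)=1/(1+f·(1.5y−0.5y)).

step 1 [0.5y] swap r/2=479/9521: DF=(1 − 479/9521·(0))/(1+479/9521) = 9521/10000 ≈ 0.952100
step 2 [1y] zero: DF = P = 9217/10000 ≈ 0.921700
step 3 [1.5y] bond c/2=1/40: DF=(4817/5000 − 1/40·(0.952100+0.921700))/(1+1/40) = 4471/5000 ≈ 0.894200

1 1/2 9521/10000
2 1 9217/10000
3 3/2 4471/5000
f(0.5y,1.5y) = ((9521/10000)/(4471/5000) − 1)/(1) = 579/8942 ≈ 6.4751%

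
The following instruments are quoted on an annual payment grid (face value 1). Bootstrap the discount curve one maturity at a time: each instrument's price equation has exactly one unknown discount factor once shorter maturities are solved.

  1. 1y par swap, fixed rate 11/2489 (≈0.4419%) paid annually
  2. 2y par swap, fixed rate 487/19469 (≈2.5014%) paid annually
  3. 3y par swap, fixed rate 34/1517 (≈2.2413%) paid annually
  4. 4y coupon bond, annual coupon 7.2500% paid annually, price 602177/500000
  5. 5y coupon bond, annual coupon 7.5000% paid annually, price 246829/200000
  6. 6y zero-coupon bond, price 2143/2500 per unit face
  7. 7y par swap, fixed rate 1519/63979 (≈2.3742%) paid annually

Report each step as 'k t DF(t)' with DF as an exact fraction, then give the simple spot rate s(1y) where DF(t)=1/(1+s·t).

1 1 2489/2500
2 2 9513/10000
3 3 4677/5000
4 4 9281/10000
5 5 4411/5000
6 6 2143/2500
7 7 8481/10000
s(1y) = (1/(2489/2500) − 1)/(1) = 11/2489 ≈ 0.4419%

step 1 [1y] swap r/1=11/2489: DF=(1 − 11/2489·(0))/(1+11/2489) = 2489/2500 ≈ 0.995600
step 2 [2y] swap r/1=487/19469: DF=(1 − 487/19469·(0.995600))/(1+487/19469) = 9513/10000 ≈ 0.951300
step 3 [3y] swap r/1=34/1517: DF=(1 − 34/1517·(0.995600+0.951300))/(1+34/1517) = 4677/5000 ≈ 0.935400
step 4 [4y] bond c/1=29/400: DF=(602177/500000 − 29/400·(0.995600+0.951300+0.935400))/(1+29/400) = 9281/10000 ≈ 0.928100
step 5 [5y] bond c/1=3/40: DF=(246829/200000 − 3/40·(0.995600+0.951300+0.935400+0.928100))/(1+3/40) = 4411/5000 ≈ 0.882200
step 6 [6y] zero: DF = P = 2143/2500 ≈ 0.857200
step 7 [7y] swap r/1=1519/63979: DF=(1 − 1519/63979·(0.995600+0.951300+0.935400+0.928100+0.882200+0.857200))/(1+1519/63979) = 8481/10000 ≈ 0.848100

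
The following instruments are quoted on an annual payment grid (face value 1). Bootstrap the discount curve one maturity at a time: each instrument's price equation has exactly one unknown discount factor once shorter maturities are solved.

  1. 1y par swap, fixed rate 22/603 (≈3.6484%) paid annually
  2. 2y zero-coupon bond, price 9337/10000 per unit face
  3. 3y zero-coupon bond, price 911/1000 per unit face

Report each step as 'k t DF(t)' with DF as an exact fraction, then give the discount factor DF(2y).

step 1 [1y] swap r/1=22/603: DF=(1 − 22/603·(0))/(1+22/603) = 603/625 ≈ 0.964800
step 2 [2y] zero: DF = P = 9337/10000 ≈ 0.933700
step 3 [3y] zero: DF = P = 911/1000 ≈ 0.911000

1 1 603/625
2 2 9337/10000
3 3 911/1000
DF(2y) = 9337/10000 ≈ 0.933700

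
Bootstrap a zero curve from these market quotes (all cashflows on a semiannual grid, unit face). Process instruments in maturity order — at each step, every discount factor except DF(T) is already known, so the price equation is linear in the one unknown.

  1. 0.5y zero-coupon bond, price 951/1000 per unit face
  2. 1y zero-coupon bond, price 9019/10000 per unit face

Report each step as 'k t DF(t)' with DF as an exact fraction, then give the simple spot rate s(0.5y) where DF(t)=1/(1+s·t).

1 1/2 951/1000
2 1 9019/10000
s(0.5y) = (1/(951/1000) − 1)/(1/2) = 98/951 ≈ 10.3049%

step 1 [0.5y] zero: DF = P = 951/1000 ≈ 0.951000
step 2 [1y] zero: DF = P = 9019/10000 ≈ 0.901900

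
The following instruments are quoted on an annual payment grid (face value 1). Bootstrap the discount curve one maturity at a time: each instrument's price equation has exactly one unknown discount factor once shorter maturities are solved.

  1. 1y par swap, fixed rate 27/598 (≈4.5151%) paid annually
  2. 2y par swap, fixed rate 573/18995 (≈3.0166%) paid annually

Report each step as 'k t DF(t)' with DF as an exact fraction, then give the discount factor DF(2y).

step 1 [1y] swap r/1=27/598: DF=(1 − 27/598·(0))/(1+27/598) = 598/625 ≈ 0.956800
step 2 [2y] swap r/1=573/18995: DF=(1 − 573/18995·(0.956800))/(1+573/18995) = 9427/10000 ≈ 0.942700

1 1 598/625
2 2 9427/10000
DF(2y) = 9427/10000 ≈ 0.942700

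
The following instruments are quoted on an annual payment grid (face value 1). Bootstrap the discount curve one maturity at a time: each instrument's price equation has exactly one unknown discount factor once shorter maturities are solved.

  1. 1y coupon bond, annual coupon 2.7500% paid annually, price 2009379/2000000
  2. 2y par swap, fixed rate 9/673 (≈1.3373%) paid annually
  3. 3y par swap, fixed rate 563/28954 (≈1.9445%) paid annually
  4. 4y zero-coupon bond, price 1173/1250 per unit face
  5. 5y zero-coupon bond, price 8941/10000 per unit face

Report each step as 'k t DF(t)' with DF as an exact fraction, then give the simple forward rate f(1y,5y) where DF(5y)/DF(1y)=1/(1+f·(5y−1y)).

step 1 [1y] bond c/1=11/400: DF=(2009379/2000000 − 11/400·(0))/(1+11/400) = 4889/5000 ≈ 0.977800
step 2 [2y] swap r/1=9/673: DF=(1 − 9/673·(0.977800))/(1+9/673) = 9739/10000 ≈ 0.973900
step 3 [3y] swap r/1=563/28954: DF=(1 − 563/28954·(0.977800+0.973900))/(1+563/28954) = 9437/10000 ≈ 0.943700
step 4 [4y] zero: DF = P = 1173/1250 ≈ 0.938400
step 5 [5y] zero: DF = P = 8941/10000 ≈ 0.894100

1 1 4889/5000
2 2 9739/10000
3 3 9437/10000
4 4 1173/1250
5 5 8941/10000
f(1y,5y) = ((4889/5000)/(8941/10000) − 1)/(4) = 837/35764 ≈ 2.3403%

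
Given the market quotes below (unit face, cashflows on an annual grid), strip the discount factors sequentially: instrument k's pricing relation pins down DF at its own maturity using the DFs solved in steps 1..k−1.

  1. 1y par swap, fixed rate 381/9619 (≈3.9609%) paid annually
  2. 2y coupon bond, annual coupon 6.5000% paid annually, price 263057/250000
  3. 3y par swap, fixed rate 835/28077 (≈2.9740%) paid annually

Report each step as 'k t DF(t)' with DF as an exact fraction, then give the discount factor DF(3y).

1 1 9619/10000
2 2 9293/10000
3 3 1833/2000
DF(3y) = 1833/2000 ≈ 0.916500

step 1 [1y] swap r/1=381/9619: DF=(1 − 381/9619·(0))/(1+381/9619) = 9619/10000 ≈ 0.961900
step 2 [2y] bond c/1=13/200: DF=(263057/250000 − 13/200·(0.961900))/(1+13/200) = 9293/10000 ≈ 0.929300
step 3 [3y] swap r/1=835/28077: DF=(1 − 835/28077·(0.961900+0.929300))/(1+835/28077) = 1833/2000 ≈ 0.916500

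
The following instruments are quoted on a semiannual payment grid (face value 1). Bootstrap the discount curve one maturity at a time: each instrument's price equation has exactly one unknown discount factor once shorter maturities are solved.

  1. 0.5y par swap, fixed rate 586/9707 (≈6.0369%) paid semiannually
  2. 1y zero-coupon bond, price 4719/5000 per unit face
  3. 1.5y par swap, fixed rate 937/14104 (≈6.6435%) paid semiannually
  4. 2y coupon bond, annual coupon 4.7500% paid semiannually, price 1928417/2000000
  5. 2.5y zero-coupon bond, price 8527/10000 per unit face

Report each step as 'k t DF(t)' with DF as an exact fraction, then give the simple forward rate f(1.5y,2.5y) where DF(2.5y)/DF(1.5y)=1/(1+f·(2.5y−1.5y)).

1 1/2 9707/10000
2 1 4719/5000
3 3/2 9063/10000
4 2 2191/2500
5 5/2 8527/10000
f(1.5y,2.5y) = ((9063/10000)/(8527/10000) − 1)/(1) = 536/8527 ≈ 6.2859%

step 1 [0.5y] swap r/2=293/9707: DF=(1 − 293/9707·(0))/(1+293/9707) = 9707/10000 ≈ 0.970700
step 2 [1y] zero: DF = P = 4719/5000 ≈ 0.943800
step 3 [1.5y] swap r/2=937/28208: DF=(1 − 937/28208·(0.970700+0.943800))/(1+937/28208) = 9063/10000 ≈ 0.906300
step 4 [2y] bond c/2=19/800: DF=(1928417/2000000 − 19/800·(0.970700+0.943800+0.906300))/(1+19/800) = 2191/2500 ≈ 0.876400
step 5 [2.5y] zero: DF = P = 8527/10000 ≈ 0.852700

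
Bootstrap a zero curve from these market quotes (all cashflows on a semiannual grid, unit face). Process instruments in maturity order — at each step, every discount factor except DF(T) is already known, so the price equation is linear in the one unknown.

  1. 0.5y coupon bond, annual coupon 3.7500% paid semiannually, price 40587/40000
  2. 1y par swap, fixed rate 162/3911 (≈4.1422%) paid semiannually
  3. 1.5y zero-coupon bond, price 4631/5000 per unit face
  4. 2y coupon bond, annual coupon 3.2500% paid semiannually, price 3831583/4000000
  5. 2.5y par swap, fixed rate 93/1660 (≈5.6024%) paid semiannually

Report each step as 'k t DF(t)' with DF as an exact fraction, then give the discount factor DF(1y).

step 1 [0.5y] bond c/2=3/160: DF=(40587/40000 − 3/160·(0))/(1+3/160) = 249/250 ≈ 0.996000
step 2 [1y] swap r/2=81/3911: DF=(1 − 81/3911·(0.996000))/(1+81/3911) = 1919/2000 ≈ 0.959500
step 3 [1.5y] zero: DF = P = 4631/5000 ≈ 0.926200
step 4 [2y] bond c/2=13/800: DF=(3831583/4000000 − 13/800·(0.996000+0.959500+0.926200))/(1+13/800) = 1793/2000 ≈ 0.896500
step 5 [2.5y] swap r/2=93/3320: DF=(1 − 93/3320·(0.996000+0.959500+0.926200+0.896500))/(1+93/3320) = 4349/5000 ≈ 0.869800

1 1/2 249/250
2 1 1919/2000
3 3/2 4631/5000
4 2 1793/2000
5 5/2 4349/5000
DF(1y) = 1919/2000 ≈ 0.959500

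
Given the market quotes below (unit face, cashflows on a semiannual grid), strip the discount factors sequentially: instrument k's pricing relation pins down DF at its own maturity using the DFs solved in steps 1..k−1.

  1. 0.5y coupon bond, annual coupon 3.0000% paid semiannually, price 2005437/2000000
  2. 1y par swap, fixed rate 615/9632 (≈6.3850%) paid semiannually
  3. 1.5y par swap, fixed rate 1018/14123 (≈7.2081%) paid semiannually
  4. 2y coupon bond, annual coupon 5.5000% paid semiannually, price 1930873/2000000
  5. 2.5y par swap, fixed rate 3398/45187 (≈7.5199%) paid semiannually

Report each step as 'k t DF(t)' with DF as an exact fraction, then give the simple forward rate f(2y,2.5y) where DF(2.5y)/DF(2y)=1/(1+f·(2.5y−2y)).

step 1 [0.5y] bond c/2=3/200: DF=(2005437/2000000 − 3/200·(0))/(1+3/200) = 9879/10000 ≈ 0.987900
step 2 [1y] swap r/2=615/19264: DF=(1 − 615/19264·(0.987900))/(1+615/19264) = 1877/2000 ≈ 0.938500
step 3 [1.5y] swap r/2=509/14123: DF=(1 − 509/14123·(0.987900+0.938500))/(1+509/14123) = 4491/5000 ≈ 0.898200
step 4 [2y] bond c/2=11/400: DF=(1930873/2000000 − 11/400·(0.987900+0.938500+0.898200))/(1+11/400) = 108/125 ≈ 0.864000
step 5 [2.5y] swap r/2=1699/45187: DF=(1 − 1699/45187·(0.987900+0.938500+0.898200+0.864000))/(1+1699/45187) = 8301/10000 ≈ 0.830100

1 1/2 9879/10000
2 1 1877/2000
3 3/2 4491/5000
4 2 108/125
5 5/2 8301/10000
f(2y,2.5y) = ((108/125)/(8301/10000) − 1)/(1/2) = 226/2767 ≈ 8.1677%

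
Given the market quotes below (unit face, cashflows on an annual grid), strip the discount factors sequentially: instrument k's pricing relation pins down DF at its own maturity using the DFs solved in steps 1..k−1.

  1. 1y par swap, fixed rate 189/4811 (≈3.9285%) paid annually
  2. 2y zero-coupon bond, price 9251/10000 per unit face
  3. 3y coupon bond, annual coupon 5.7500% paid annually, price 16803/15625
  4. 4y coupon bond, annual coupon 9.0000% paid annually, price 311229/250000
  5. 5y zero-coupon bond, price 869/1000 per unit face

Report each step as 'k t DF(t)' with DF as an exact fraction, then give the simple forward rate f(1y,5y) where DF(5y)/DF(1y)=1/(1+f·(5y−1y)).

step 1 [1y] swap r/1=189/4811: DF=(1 − 189/4811·(0))/(1+189/4811) = 4811/5000 ≈ 0.962200
step 2 [2y] zero: DF = P = 9251/10000 ≈ 0.925100
step 3 [3y] bond c/1=23/400: DF=(16803/15625 − 23/400·(0.962200+0.925100))/(1+23/400) = 9143/10000 ≈ 0.914300
step 4 [4y] bond c/1=9/100: DF=(311229/250000 − 9/100·(0.962200+0.925100+0.914300))/(1+9/100) = 2277/2500 ≈ 0.910800
step 5 [5y] zero: DF = P = 869/1000 ≈ 0.869000

1 1 4811/5000
2 2 9251/10000
3 3 9143/10000
4 4 2277/2500
5 5 869/1000
f(1y,5y) = ((4811/5000)/(869/1000) − 1)/(4) = 233/8690 ≈ 2.6812%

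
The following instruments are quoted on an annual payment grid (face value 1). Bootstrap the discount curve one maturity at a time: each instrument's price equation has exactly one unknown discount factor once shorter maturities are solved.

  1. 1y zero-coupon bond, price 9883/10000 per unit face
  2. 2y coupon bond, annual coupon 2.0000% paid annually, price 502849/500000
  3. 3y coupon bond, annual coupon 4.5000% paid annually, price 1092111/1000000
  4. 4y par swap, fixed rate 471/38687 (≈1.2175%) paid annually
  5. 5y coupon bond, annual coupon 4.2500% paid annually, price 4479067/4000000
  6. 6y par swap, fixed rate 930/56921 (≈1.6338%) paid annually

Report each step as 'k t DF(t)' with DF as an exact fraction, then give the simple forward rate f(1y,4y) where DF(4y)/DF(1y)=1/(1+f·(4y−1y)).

step 1 [1y] zero: DF = P = 9883/10000 ≈ 0.988300
step 2 [2y] bond c/1=1/50: DF=(502849/500000 − 1/50·(0.988300))/(1+1/50) = 4833/5000 ≈ 0.966600
step 3 [3y] bond c/1=9/200: DF=(1092111/1000000 − 9/200·(0.988300+0.966600))/(1+9/200) = 9609/10000 ≈ 0.960900
step 4 [4y] swap r/1=471/38687: DF=(1 − 471/38687·(0.988300+0.966600+0.960900))/(1+471/38687) = 9529/10000 ≈ 0.952900
step 5 [5y] bond c/1=17/400: DF=(4479067/4000000 − 17/400·(0.988300+0.966600+0.960900+0.952900))/(1+17/400) = 2291/2500 ≈ 0.916400
step 6 [6y] swap r/1=930/56921: DF=(1 − 930/56921·(0.988300+0.966600+0.960900+0.952900+0.916400))/(1+930/56921) = 907/1000 ≈ 0.907000

1 1 9883/10000
2 2 4833/5000
3 3 9609/10000
4 4 9529/10000
5 5 2291/2500
6 6 907/1000
f(1y,4y) = ((9883/10000)/(9529/10000) − 1)/(3) = 118/9529 ≈ 1.2383%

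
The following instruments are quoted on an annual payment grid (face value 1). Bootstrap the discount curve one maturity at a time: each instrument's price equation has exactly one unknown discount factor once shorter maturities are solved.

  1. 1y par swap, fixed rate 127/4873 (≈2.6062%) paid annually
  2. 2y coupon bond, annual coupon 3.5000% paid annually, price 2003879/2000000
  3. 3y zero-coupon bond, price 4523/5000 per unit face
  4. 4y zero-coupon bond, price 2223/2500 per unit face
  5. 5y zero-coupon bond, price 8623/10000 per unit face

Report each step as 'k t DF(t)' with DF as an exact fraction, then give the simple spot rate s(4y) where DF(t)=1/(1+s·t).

step 1 [1y] swap r/1=127/4873: DF=(1 − 127/4873·(0))/(1+127/4873) = 4873/5000 ≈ 0.974600
step 2 [2y] bond c/1=7/200: DF=(2003879/2000000 − 7/200·(0.974600))/(1+7/200) = 9351/10000 ≈ 0.935100
step 3 [3y] zero: DF = P = 4523/5000 ≈ 0.904600
step 4 [4y] zero: DF = P = 2223/2500 ≈ 0.889200
step 5 [5y] zero: DF = P = 8623/10000 ≈ 0.862300

1 1 4873/5000
2 2 9351/10000
3 3 4523/5000
4 4 2223/2500
5 5 8623/10000
s(4y) = (1/(2223/2500) − 1)/(4) = 277/8892 ≈ 3.1152%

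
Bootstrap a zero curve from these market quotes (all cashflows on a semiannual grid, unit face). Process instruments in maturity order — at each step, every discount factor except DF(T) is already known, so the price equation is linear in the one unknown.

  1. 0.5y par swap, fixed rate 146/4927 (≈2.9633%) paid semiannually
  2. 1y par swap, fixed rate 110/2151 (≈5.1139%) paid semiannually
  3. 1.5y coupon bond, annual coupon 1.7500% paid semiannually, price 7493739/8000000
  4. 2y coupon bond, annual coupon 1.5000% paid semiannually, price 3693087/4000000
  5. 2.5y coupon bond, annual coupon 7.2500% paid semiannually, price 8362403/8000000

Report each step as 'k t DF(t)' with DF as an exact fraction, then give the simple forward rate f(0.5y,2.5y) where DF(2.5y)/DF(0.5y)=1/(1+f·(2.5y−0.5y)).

step 1 [0.5y] swap r/2=73/4927: DF=(1 − 73/4927·(0))/(1+73/4927) = 4927/5000 ≈ 0.985400
step 2 [1y] swap r/2=55/2151: DF=(1 − 55/2151·(0.985400))/(1+55/2151) = 1901/2000 ≈ 0.950500
step 3 [1.5y] bond c/2=7/800: DF=(7493739/8000000 − 7/800·(0.985400+0.950500))/(1+7/800) = 4559/5000 ≈ 0.911800
step 4 [2y] bond c/2=3/400: DF=(3693087/4000000 − 3/400·(0.985400+0.950500+0.911800))/(1+3/400) = 1119/1250 ≈ 0.895200
step 5 [2.5y] bond c/2=29/800: DF=(8362403/8000000 − 29/800·(0.985400+0.950500+0.911800+0.895200))/(1+29/800) = 4389/5000 ≈ 0.877800

1 1/2 4927/5000
2 1 1901/2000
3 3/2 4559/5000
4 2 1119/1250
5 5/2 4389/5000
f(0.5y,2.5y) = ((4927/5000)/(4389/5000) − 1)/(2) = 269/4389 ≈ 6.1290%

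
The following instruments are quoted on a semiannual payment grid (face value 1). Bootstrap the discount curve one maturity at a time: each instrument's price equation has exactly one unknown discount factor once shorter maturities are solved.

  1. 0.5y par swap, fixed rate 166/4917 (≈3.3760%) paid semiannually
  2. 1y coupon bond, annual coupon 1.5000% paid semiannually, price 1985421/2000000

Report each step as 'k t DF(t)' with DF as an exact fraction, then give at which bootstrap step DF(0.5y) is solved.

step 1 [0.5y] swap r/2=83/4917: DF=(1 − 83/4917·(0))/(1+83/4917) = 4917/5000 ≈ 0.983400
step 2 [1y] bond c/2=3/400: DF=(1985421/2000000 − 3/400·(0.983400))/(1+3/400) = 489/500 ≈ 0.978000

1 1/2 4917/5000
2 1 489/500
DF(0.5y) is solved at step 1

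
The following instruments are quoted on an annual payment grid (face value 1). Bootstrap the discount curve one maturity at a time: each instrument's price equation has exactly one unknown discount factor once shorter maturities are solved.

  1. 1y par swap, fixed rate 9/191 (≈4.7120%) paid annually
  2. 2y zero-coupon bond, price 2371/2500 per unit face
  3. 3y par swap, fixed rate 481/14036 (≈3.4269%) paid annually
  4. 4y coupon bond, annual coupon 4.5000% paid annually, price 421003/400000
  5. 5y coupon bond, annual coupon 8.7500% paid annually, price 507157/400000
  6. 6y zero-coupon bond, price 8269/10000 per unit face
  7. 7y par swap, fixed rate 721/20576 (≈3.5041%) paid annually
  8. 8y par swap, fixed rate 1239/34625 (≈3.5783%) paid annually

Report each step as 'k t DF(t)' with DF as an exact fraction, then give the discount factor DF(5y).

step 1 [1y] swap r/1=9/191: DF=(1 − 9/191·(0))/(1+9/191) = 191/200 ≈ 0.955000
step 2 [2y] zero: DF = P = 2371/2500 ≈ 0.948400
step 3 [3y] swap r/1=481/14036: DF=(1 − 481/14036·(0.955000+0.948400))/(1+481/14036) = 4519/5000 ≈ 0.903800
step 4 [4y] bond c/1=9/200: DF=(421003/400000 − 9/200·(0.955000+0.948400+0.903800))/(1+9/200) = 8863/10000 ≈ 0.886300
step 5 [5y] bond c/1=7/80: DF=(507157/400000 − 7/80·(0.955000+0.948400+0.903800+0.886300))/(1+7/80) = 8687/10000 ≈ 0.868700
step 6 [6y] zero: DF = P = 8269/10000 ≈ 0.826900
step 7 [7y] swap r/1=721/20576: DF=(1 − 721/20576·(0.955000+0.948400+0.903800+0.886300+0.868700+0.826900))/(1+721/20576) = 7837/10000 ≈ 0.783700
step 8 [8y] swap r/1=1239/34625: DF=(1 − 1239/34625·(0.955000+0.948400+0.903800+0.886300+0.868700+0.826900+0.783700))/(1+1239/34625) = 3761/5000 ≈ 0.752200

1 1 191/200
2 2 2371/2500
3 3 4519/5000
4 4 8863/10000
5 5 8687/10000
6 6 8269/10000
7 7 7837/10000
8 8 3761/5000
DF(5y) = 8687/10000 ≈ 0.868700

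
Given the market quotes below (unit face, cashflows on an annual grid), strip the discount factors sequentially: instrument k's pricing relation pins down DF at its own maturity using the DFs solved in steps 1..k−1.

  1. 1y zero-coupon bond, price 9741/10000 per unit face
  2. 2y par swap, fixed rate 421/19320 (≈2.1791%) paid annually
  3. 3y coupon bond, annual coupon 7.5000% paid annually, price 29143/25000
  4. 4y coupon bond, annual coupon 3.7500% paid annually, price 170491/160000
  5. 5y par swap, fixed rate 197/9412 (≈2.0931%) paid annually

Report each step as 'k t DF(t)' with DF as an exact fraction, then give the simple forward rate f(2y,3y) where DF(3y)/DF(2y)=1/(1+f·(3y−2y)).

step 1 [1y] zero: DF = P = 9741/10000 ≈ 0.974100
step 2 [2y] swap r/1=421/19320: DF=(1 − 421/19320·(0.974100))/(1+421/19320) = 9579/10000 ≈ 0.957900
step 3 [3y] bond c/1=3/40: DF=(29143/25000 − 3/40·(0.974100+0.957900))/(1+3/40) = 1187/1250 ≈ 0.949600
step 4 [4y] bond c/1=3/80: DF=(170491/160000 − 3/80·(0.974100+0.957900+0.949600))/(1+3/80) = 9229/10000 ≈ 0.922900
step 5 [5y] swap r/1=197/9412: DF=(1 − 197/9412·(0.974100+0.957900+0.949600+0.922900))/(1+197/9412) = 1803/2000 ≈ 0.901500

1 1 9741/10000
2 2 9579/10000
3 3 1187/1250
4 4 9229/10000
5 5 1803/2000
f(2y,3y) = ((9579/10000)/(1187/1250) − 1)/(1) = 83/9496 ≈ 0.8741%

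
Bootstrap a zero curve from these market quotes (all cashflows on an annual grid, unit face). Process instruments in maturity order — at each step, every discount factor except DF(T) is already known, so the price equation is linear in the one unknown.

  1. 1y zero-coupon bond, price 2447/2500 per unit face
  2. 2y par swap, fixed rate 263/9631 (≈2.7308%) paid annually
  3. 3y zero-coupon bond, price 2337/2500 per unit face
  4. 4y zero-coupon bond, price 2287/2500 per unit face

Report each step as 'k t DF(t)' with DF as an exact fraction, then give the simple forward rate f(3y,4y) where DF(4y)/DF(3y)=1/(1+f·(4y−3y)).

step 1 [1y] zero: DF = P = 2447/2500 ≈ 0.978800
step 2 [2y] swap r/1=263/9631: DF=(1 − 263/9631·(0.978800))/(1+263/9631) = 4737/5000 ≈ 0.947400
step 3 [3y] zero: DF = P = 2337/2500 ≈ 0.934800
step 4 [4y] zero: DF = P = 2287/2500 ≈ 0.914800

1 1 2447/2500
2 2 4737/5000
3 3 2337/2500
4 4 2287/2500
f(3y,4y) = ((2337/2500)/(2287/2500) − 1)/(1) = 50/2287 ≈ 2.1863%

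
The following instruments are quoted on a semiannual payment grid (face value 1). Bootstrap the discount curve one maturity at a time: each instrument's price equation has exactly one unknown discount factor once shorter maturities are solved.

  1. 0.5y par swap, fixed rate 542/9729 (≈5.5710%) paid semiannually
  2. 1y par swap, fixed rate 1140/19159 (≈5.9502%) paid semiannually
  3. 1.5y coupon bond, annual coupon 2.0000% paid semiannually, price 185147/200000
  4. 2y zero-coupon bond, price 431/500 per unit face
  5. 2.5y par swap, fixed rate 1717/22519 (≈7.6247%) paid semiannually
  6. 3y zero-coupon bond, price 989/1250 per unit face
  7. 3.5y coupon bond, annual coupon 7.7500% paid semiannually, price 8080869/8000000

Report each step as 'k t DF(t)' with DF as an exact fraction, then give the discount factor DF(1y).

1 1/2 9729/10000
2 1 943/1000
3 3/2 561/625
4 2 431/500
5 5/2 8283/10000
6 3 989/1250
7 7/2 7749/10000
DF(1y) = 943/1000 ≈ 0.943000

step 1 [0.5y] swap r/2=271/9729: DF=(1 − 271/9729·(0))/(1+271/9729) = 9729/10000 ≈ 0.972900
step 2 [1y] swap r/2=570/19159: DF=(1 − 570/19159·(0.972900))/(1+570/19159) = 943/1000 ≈ 0.943000
step 3 [1.5y] bond c/2=1/100: DF=(185147/200000 − 1/100·(0.972900+0.943000))/(1+1/100) = 561/625 ≈ 0.897600
step 4 [2y] zero: DF = P = 431/500 ≈ 0.862000
step 5 [2.5y] swap r/2=1717/45038: DF=(1 − 1717/45038·(0.972900+0.943000+0.897600+0.862000))/(1+1717/45038) = 8283/10000 ≈ 0.828300
step 6 [3y] zero: DF = P = 989/1250 ≈ 0.791200
step 7 [3.5y] bond c/2=31/800: DF=(8080869/8000000 − 31/800·(0.972900+0.943000+0.897600+0.862000+0.828300+0.791200))/(1+31/800) = 7749/10000 ≈ 0.774900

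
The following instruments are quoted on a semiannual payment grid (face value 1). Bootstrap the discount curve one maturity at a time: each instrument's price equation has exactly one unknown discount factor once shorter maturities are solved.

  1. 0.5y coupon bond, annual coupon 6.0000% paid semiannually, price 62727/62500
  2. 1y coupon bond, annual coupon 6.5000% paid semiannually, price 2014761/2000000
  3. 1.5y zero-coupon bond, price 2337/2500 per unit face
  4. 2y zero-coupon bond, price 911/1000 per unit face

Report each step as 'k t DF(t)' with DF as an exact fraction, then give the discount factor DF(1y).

1 1/2 609/625
2 1 189/200
3 3/2 2337/2500
4 2 911/1000
DF(1y) = 189/200 ≈ 0.945000

step 1 [0.5y] bond c/2=3/100: DF=(62727/62500 − 3/100·(0))/(1+3/100) = 609/625 ≈ 0.974400
step 2 [1y] bond c/2=13/400: DF=(2014761/2000000 − 13/400·(0.974400))/(1+13/400) = 189/200 ≈ 0.945000
step 3 [1.5y] zero: DF = P = 2337/2500 ≈ 0.934800
step 4 [2y] zero: DF = P = 911/1000 ≈ 0.911000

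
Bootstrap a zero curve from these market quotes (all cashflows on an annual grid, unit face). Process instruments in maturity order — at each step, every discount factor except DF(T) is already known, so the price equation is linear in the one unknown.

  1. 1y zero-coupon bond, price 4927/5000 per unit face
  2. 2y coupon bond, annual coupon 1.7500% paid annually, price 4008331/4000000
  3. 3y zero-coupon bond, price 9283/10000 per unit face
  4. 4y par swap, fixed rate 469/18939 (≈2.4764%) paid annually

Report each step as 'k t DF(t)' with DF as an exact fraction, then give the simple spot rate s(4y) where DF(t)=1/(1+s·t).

1 1 4927/5000
2 2 9679/10000
3 3 9283/10000
4 4 4531/5000
s(4y) = (1/(4531/5000) − 1)/(4) = 469/18124 ≈ 2.5877%

step 1 [1y] zero: DF = P = 4927/5000 ≈ 0.985400
step 2 [2y] bond c/1=7/400: DF=(4008331/4000000 − 7/400·(0.985400))/(1+7/400) = 9679/10000 ≈ 0.967900
step 3 [3y] zero: DF = P = 9283/10000 ≈ 0.928300
step 4 [4y] swap r/1=469/18939: DF=(1 − 469/18939·(0.985400+0.967900+0.928300))/(1+469/18939) = 4531/5000 ≈ 0.906200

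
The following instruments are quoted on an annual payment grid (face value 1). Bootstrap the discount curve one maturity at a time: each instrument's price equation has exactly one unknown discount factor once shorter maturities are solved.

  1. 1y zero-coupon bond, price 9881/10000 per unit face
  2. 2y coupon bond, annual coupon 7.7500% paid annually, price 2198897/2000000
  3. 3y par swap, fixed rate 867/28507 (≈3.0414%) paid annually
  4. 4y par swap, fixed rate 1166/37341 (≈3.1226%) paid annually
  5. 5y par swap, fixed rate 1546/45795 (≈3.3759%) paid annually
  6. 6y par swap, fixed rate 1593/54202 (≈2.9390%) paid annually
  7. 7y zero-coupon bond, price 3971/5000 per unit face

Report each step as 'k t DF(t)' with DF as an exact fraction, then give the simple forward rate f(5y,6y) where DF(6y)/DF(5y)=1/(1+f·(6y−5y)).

1 1 9881/10000
2 2 9493/10000
3 3 9133/10000
4 4 4417/5000
5 5 4227/5000
6 6 8407/10000
7 7 3971/5000
f(5y,6y) = ((4227/5000)/(8407/10000) − 1)/(1) = 47/8407 ≈ 0.5591%

step 1 [1y] zero: DF = P = 9881/10000 ≈ 0.988100
step 2 [2y] bond c/1=31/400: DF=(2198897/2000000 − 31/400·(0.988100))/(1+31/400) = 9493/10000 ≈ 0.949300
step 3 [3y] swap r/1=867/28507: DF=(1 − 867/28507·(0.988100+0.949300))/(1+867/28507) = 9133/10000 ≈ 0.913300
step 4 [4y] swap r/1=1166/37341: DF=(1 − 1166/37341·(0.988100+0.949300+0.913300))/(1+1166/37341) = 4417/5000 ≈ 0.883400
step 5 [5y] swap r/1=1546/45795: DF=(1 − 1546/45795·(0.988100+0.949300+0.913300+0.883400))/(1+1546/45795) = 4227/5000 ≈ 0.845400
step 6 [6y] swap r/1=1593/54202: DF=(1 − 1593/54202·(0.988100+0.949300+0.913300+0.883400+0.845400))/(1+1593/54202) = 8407/10000 ≈ 0.840700
step 7 [7y] zero: DF = P = 3971/5000 ≈ 0.794200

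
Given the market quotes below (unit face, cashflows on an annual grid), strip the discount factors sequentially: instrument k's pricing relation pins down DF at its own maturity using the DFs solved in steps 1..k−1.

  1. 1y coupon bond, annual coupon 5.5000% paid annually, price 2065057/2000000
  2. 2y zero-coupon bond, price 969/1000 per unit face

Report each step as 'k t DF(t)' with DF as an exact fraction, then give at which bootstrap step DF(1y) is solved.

step 1 [1y] bond c/1=11/200: DF=(2065057/2000000 − 11/200·(0))/(1+11/200) = 9787/10000 ≈ 0.978700
step 2 [2y] zero: DF = P = 969/1000 ≈ 0.969000

1 1 9787/10000
2 2 969/1000
DF(1y) is solved at step 1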